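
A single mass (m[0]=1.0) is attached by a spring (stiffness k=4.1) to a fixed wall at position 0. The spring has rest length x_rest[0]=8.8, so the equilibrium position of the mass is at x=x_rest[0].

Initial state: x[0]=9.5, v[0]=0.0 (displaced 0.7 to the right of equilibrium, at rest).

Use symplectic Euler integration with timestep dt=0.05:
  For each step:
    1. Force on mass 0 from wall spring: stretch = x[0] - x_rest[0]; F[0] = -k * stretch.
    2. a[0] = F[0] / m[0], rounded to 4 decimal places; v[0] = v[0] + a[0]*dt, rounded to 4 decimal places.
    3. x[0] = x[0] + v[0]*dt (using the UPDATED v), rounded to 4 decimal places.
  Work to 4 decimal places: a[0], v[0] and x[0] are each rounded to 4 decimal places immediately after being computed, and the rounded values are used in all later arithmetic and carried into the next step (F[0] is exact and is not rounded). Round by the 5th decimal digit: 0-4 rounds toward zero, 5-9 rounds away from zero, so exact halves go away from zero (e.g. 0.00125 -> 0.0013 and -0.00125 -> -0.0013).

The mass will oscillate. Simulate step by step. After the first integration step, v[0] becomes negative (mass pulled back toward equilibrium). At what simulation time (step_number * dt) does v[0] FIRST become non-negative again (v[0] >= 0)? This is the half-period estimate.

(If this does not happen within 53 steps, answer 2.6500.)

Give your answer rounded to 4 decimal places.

Step 0: x=[9.5000] v=[0.0000]
Step 1: x=[9.4928] v=[-0.1435]
Step 2: x=[9.4785] v=[-0.2855]
Step 3: x=[9.4573] v=[-0.4246]
Step 4: x=[9.4293] v=[-0.5593]
Step 5: x=[9.3949] v=[-0.6883]
Step 6: x=[9.3544] v=[-0.8103]
Step 7: x=[9.3082] v=[-0.9240]
Step 8: x=[9.2568] v=[-1.0282]
Step 9: x=[9.2007] v=[-1.1218]
Step 10: x=[9.1405] v=[-1.2039]
Step 11: x=[9.0768] v=[-1.2737]
Step 12: x=[9.0103] v=[-1.3304]
Step 13: x=[8.9416] v=[-1.3735]
Step 14: x=[8.8715] v=[-1.4025]
Step 15: x=[8.8006] v=[-1.4172]
Step 16: x=[8.7297] v=[-1.4173]
Step 17: x=[8.6596] v=[-1.4029]
Step 18: x=[8.5909] v=[-1.3741]
Step 19: x=[8.5243] v=[-1.3312]
Step 20: x=[8.4606] v=[-1.2747]
Step 21: x=[8.4003] v=[-1.2051]
Step 22: x=[8.3441] v=[-1.1232]
Step 23: x=[8.2926] v=[-1.0297]
Step 24: x=[8.2463] v=[-0.9257]
Step 25: x=[8.2057] v=[-0.8122]
Step 26: x=[8.1712] v=[-0.6904]
Step 27: x=[8.1431] v=[-0.5615]
Step 28: x=[8.1218] v=[-0.4268]
Step 29: x=[8.1074] v=[-0.2878]
Step 30: x=[8.1001] v=[-0.1458]
Step 31: x=[8.1000] v=[-0.0023]
Step 32: x=[8.1071] v=[0.1412]
First v>=0 after going negative at step 32, time=1.6000

Answer: 1.6000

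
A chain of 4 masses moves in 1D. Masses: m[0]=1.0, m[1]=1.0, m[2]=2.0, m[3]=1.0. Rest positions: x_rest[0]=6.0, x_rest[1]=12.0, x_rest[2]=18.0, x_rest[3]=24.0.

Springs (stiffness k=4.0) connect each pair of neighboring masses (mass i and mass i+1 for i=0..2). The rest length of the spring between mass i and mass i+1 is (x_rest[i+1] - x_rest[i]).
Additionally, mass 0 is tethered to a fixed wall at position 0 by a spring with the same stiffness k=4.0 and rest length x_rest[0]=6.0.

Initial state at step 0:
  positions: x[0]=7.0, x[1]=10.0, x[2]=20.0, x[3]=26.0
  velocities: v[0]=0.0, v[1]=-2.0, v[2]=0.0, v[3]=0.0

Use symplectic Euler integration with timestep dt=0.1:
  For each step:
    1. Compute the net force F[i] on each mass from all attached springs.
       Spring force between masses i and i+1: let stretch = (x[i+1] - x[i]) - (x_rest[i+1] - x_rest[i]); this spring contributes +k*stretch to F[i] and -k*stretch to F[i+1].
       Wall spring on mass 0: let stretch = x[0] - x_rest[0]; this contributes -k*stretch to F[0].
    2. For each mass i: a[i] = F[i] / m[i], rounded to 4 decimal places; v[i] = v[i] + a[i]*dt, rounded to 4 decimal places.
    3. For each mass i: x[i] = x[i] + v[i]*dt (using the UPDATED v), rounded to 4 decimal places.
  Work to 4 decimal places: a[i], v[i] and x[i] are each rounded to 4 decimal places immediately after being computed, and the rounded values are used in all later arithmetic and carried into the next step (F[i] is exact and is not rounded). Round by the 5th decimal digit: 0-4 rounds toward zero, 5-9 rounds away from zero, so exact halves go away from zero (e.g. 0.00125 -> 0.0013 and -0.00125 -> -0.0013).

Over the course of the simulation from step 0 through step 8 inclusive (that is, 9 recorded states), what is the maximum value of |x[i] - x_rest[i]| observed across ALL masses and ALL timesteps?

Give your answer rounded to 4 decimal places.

Answer: 2.2925

Derivation:
Step 0: x=[7.0000 10.0000 20.0000 26.0000] v=[0.0000 -2.0000 0.0000 0.0000]
Step 1: x=[6.8400 10.0800 19.9200 26.0000] v=[-1.6000 0.8000 -0.8000 0.0000]
Step 2: x=[6.5360 10.4240 19.7648 25.9968] v=[-3.0400 3.4400 -1.5520 -0.0320]
Step 3: x=[6.1261 10.9861 19.5474 25.9843] v=[-4.0992 5.6211 -2.1738 -0.1248]
Step 4: x=[5.6655 11.6963 19.2875 25.9543] v=[-4.6056 7.1016 -2.5987 -0.2996]
Step 5: x=[5.2196 12.4689 19.0091 25.8977] v=[-4.4595 7.7258 -2.7836 -0.5663]
Step 6: x=[4.8548 13.2131 18.7377 25.8055] v=[-3.6476 7.4422 -2.7139 -0.9217]
Step 7: x=[4.6302 13.8440 18.4972 25.6706] v=[-2.2462 6.3087 -2.4053 -1.3488]
Step 8: x=[4.5889 14.2925 18.3071 25.4888] v=[-0.4128 4.4845 -1.9013 -1.8182]
Max displacement = 2.2925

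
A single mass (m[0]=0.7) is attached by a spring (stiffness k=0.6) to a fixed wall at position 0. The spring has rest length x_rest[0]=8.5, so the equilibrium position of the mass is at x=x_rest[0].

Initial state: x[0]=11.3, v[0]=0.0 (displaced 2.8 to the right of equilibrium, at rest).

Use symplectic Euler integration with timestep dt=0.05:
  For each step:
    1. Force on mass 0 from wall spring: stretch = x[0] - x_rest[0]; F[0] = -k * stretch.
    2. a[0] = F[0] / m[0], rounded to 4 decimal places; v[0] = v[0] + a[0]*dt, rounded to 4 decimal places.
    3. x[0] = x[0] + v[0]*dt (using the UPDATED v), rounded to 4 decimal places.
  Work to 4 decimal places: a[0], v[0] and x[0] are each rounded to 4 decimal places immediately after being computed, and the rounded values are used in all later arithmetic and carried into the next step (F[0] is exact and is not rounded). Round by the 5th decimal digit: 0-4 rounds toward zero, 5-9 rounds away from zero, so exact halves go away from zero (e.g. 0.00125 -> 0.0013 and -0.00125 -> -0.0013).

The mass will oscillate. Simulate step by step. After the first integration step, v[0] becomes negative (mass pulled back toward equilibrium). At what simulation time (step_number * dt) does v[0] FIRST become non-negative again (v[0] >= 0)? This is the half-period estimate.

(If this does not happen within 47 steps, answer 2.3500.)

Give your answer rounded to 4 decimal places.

Answer: 2.3500

Derivation:
Step 0: x=[11.3000] v=[0.0000]
Step 1: x=[11.2940] v=[-0.1200]
Step 2: x=[11.2820] v=[-0.2397]
Step 3: x=[11.2641] v=[-0.3589]
Step 4: x=[11.2402] v=[-0.4774]
Step 5: x=[11.2105] v=[-0.5948]
Step 6: x=[11.1750] v=[-0.7110]
Step 7: x=[11.1337] v=[-0.8256]
Step 8: x=[11.0868] v=[-0.9385]
Step 9: x=[11.0343] v=[-1.0494]
Step 10: x=[10.9764] v=[-1.1580]
Step 11: x=[10.9132] v=[-1.2641]
Step 12: x=[10.8448] v=[-1.3675]
Step 13: x=[10.7714] v=[-1.4680]
Step 14: x=[10.6931] v=[-1.5653]
Step 15: x=[10.6101] v=[-1.6593]
Step 16: x=[10.5226] v=[-1.7497]
Step 17: x=[10.4308] v=[-1.8364]
Step 18: x=[10.3348] v=[-1.9192]
Step 19: x=[10.2349] v=[-1.9978]
Step 20: x=[10.1313] v=[-2.0722]
Step 21: x=[10.0242] v=[-2.1421]
Step 22: x=[9.9138] v=[-2.2074]
Step 23: x=[9.8004] v=[-2.2680]
Step 24: x=[9.6842] v=[-2.3237]
Step 25: x=[9.5655] v=[-2.3745]
Step 26: x=[9.4445] v=[-2.4202]
Step 27: x=[9.3215] v=[-2.4607]
Step 28: x=[9.1967] v=[-2.4959]
Step 29: x=[9.0704] v=[-2.5258]
Step 30: x=[8.9429] v=[-2.5502]
Step 31: x=[8.8144] v=[-2.5692]
Step 32: x=[8.6853] v=[-2.5827]
Step 33: x=[8.5558] v=[-2.5906]
Step 34: x=[8.4262] v=[-2.5930]
Step 35: x=[8.2967] v=[-2.5898]
Step 36: x=[8.1676] v=[-2.5811]
Step 37: x=[8.0393] v=[-2.5669]
Step 38: x=[7.9119] v=[-2.5472]
Step 39: x=[7.7858] v=[-2.5220]
Step 40: x=[7.6612] v=[-2.4914]
Step 41: x=[7.5384] v=[-2.4555]
Step 42: x=[7.4177] v=[-2.4143]
Step 43: x=[7.2993] v=[-2.3679]
Step 44: x=[7.1835] v=[-2.3164]
Step 45: x=[7.0705] v=[-2.2600]
Step 46: x=[6.9606] v=[-2.1987]
Step 47: x=[6.8540] v=[-2.1327]
v[0] did not become non-negative within 47 steps; using fallback time=2.3500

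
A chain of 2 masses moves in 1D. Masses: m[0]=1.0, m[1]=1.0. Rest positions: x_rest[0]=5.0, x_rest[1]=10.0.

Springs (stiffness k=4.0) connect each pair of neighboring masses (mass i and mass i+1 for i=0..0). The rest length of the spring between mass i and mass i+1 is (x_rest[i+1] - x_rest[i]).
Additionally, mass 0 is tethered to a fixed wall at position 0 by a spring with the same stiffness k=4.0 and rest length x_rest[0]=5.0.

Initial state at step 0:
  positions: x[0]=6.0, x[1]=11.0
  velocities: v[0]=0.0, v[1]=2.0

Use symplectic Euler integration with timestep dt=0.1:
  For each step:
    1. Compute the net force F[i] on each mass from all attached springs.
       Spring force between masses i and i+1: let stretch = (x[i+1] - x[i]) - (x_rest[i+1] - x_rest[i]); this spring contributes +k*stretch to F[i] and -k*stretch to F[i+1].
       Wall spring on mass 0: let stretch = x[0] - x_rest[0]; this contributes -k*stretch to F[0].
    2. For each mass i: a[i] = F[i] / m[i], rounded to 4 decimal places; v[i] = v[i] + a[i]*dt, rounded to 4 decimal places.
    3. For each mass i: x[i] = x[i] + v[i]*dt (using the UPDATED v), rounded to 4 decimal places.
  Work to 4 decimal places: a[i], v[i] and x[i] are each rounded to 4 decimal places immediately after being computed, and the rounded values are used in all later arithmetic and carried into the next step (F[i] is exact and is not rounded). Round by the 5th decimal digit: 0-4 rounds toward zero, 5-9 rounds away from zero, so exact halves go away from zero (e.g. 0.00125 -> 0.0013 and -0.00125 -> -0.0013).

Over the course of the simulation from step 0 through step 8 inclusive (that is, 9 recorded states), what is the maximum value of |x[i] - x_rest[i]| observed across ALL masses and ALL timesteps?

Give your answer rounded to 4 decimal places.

Answer: 1.8608

Derivation:
Step 0: x=[6.0000 11.0000] v=[0.0000 2.0000]
Step 1: x=[5.9600 11.2000] v=[-0.4000 2.0000]
Step 2: x=[5.8912 11.3904] v=[-0.6880 1.9040]
Step 3: x=[5.8067 11.5608] v=[-0.8448 1.7043]
Step 4: x=[5.7201 11.7011] v=[-0.8658 1.4027]
Step 5: x=[5.6440 11.8021] v=[-0.7614 1.0103]
Step 6: x=[5.5884 11.8568] v=[-0.5558 0.5471]
Step 7: x=[5.5600 11.8608] v=[-0.2838 0.0397]
Step 8: x=[5.5613 11.8127] v=[0.0125 -0.4806]
Max displacement = 1.8608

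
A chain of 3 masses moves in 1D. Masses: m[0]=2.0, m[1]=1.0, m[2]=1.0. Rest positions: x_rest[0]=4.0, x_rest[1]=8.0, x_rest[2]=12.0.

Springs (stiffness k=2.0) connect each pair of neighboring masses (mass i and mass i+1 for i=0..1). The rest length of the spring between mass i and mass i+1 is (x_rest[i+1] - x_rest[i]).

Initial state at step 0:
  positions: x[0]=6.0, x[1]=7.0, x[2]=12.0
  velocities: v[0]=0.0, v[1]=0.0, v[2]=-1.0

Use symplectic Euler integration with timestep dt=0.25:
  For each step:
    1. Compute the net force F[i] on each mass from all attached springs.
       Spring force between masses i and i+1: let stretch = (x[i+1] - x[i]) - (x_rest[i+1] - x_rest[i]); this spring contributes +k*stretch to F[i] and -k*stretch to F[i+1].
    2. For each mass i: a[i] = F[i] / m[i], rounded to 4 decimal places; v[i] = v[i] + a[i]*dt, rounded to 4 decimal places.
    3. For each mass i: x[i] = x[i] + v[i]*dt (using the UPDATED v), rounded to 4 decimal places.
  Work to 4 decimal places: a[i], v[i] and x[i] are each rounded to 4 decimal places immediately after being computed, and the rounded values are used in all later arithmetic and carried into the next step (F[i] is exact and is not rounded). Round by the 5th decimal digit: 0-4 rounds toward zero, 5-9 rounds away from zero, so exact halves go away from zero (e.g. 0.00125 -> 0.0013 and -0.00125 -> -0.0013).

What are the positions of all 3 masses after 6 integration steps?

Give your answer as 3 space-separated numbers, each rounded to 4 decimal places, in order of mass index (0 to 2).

Step 0: x=[6.0000 7.0000 12.0000] v=[0.0000 0.0000 -1.0000]
Step 1: x=[5.8125 7.5000 11.6250] v=[-0.7500 2.0000 -1.5000]
Step 2: x=[5.4805 8.3047 11.2344] v=[-1.3281 3.2188 -1.5625]
Step 3: x=[5.0750 9.1226 10.9776] v=[-1.6221 3.2716 -1.0274]
Step 4: x=[4.6725 9.6664 10.9889] v=[-1.6102 2.1753 0.0451]
Step 5: x=[4.3321 9.7513 11.3349] v=[-1.3617 0.3396 1.3839]
Step 6: x=[4.0804 9.3568 11.9829] v=[-1.0069 -1.5782 2.5921]

Answer: 4.0804 9.3568 11.9829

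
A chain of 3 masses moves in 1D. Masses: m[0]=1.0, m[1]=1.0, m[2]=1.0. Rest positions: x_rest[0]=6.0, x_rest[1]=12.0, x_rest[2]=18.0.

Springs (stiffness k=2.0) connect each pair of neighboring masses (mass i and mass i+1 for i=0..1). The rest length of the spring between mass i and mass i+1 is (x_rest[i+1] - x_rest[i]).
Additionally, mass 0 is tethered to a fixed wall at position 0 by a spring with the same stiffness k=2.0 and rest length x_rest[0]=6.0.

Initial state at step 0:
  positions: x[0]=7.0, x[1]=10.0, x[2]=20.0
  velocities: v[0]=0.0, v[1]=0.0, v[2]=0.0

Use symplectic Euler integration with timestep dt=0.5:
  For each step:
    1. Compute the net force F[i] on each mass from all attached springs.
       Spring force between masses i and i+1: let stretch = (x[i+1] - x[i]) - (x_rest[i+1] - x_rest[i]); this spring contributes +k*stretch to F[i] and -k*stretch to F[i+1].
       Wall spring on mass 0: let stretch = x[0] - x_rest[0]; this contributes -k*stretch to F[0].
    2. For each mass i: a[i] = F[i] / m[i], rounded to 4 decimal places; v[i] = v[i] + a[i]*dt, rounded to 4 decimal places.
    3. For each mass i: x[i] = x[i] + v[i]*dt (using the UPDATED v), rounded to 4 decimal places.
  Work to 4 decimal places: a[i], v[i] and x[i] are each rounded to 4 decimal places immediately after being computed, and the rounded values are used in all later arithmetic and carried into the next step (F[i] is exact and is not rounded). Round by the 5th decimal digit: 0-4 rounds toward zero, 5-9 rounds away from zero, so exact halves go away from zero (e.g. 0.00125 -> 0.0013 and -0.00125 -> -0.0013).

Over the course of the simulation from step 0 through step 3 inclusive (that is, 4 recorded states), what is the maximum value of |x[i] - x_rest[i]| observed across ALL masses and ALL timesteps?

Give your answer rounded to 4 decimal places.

Answer: 3.0000

Derivation:
Step 0: x=[7.0000 10.0000 20.0000] v=[0.0000 0.0000 0.0000]
Step 1: x=[5.0000 13.5000 18.0000] v=[-4.0000 7.0000 -4.0000]
Step 2: x=[4.7500 15.0000 16.7500] v=[-0.5000 3.0000 -2.5000]
Step 3: x=[7.2500 12.2500 17.6250] v=[5.0000 -5.5000 1.7500]
Max displacement = 3.0000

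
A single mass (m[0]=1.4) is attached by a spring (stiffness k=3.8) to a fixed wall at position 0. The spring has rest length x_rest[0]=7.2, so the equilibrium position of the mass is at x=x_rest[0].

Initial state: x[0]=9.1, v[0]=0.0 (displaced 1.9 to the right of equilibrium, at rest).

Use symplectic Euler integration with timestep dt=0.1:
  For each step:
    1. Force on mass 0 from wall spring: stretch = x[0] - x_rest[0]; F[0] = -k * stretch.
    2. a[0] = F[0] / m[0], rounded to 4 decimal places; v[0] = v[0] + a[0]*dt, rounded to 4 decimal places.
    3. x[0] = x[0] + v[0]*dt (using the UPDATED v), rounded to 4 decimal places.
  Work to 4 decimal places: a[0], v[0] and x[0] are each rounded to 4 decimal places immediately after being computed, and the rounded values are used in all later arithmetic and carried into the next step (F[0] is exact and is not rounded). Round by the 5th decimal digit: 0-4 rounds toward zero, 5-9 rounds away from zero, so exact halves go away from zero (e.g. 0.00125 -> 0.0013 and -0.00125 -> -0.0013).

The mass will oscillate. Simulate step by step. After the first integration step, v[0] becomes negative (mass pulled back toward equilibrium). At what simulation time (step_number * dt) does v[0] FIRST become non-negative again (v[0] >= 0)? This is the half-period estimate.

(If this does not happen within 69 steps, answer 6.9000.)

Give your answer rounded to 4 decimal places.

Answer: 2.0000

Derivation:
Step 0: x=[9.1000] v=[0.0000]
Step 1: x=[9.0484] v=[-0.5157]
Step 2: x=[8.9467] v=[-1.0174]
Step 3: x=[8.7976] v=[-1.4915]
Step 4: x=[8.6051] v=[-1.9251]
Step 5: x=[8.3745] v=[-2.3065]
Step 6: x=[8.1120] v=[-2.6253]
Step 7: x=[7.8247] v=[-2.8728]
Step 8: x=[7.5205] v=[-3.0424]
Step 9: x=[7.2076] v=[-3.1294]
Step 10: x=[6.8945] v=[-3.1315]
Step 11: x=[6.5896] v=[-3.0486]
Step 12: x=[6.3013] v=[-2.8829]
Step 13: x=[6.0374] v=[-2.6390]
Step 14: x=[5.8051] v=[-2.3234]
Step 15: x=[5.6106] v=[-1.9448]
Step 16: x=[5.4593] v=[-1.5134]
Step 17: x=[5.3552] v=[-1.0409]
Step 18: x=[5.3012] v=[-0.5402]
Step 19: x=[5.2987] v=[-0.0248]
Step 20: x=[5.3478] v=[0.4913]
First v>=0 after going negative at step 20, time=2.0000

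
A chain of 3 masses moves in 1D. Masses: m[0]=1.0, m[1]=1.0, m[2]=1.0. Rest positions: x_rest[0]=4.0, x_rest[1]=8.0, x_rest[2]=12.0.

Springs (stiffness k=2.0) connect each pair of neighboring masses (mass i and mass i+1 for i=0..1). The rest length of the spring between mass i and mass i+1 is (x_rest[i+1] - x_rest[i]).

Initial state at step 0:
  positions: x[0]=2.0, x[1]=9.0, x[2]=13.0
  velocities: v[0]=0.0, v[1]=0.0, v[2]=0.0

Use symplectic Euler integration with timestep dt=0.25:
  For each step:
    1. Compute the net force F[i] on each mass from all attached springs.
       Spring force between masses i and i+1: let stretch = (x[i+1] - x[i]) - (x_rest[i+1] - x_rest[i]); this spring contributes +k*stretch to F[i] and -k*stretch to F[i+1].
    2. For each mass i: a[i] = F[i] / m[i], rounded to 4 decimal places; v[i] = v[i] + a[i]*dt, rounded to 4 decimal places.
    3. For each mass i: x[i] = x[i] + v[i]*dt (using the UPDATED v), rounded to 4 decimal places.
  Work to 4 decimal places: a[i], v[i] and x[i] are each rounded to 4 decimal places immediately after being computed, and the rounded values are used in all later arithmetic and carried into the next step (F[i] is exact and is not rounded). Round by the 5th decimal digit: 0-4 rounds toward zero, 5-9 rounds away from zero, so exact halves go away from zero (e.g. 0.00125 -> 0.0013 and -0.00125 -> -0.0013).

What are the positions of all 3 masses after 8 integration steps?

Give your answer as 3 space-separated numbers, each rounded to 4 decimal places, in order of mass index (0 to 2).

Step 0: x=[2.0000 9.0000 13.0000] v=[0.0000 0.0000 0.0000]
Step 1: x=[2.3750 8.6250 13.0000] v=[1.5000 -1.5000 0.0000]
Step 2: x=[3.0313 8.0156 12.9531] v=[2.6250 -2.4375 -0.1875]
Step 3: x=[3.8106 7.4004 12.7890] v=[3.1172 -2.4609 -0.6563]
Step 4: x=[4.5386 7.0100 12.4514] v=[2.9121 -1.5615 -1.3506]
Step 5: x=[5.0756 6.9909 11.9336] v=[2.1478 -0.0765 -2.0713]
Step 6: x=[5.3520 7.3502 11.2979] v=[1.1055 1.4372 -2.5427]
Step 7: x=[5.3782 7.9532 10.6688] v=[0.1046 2.4120 -2.5166]
Step 8: x=[5.2262 8.5738 10.2002] v=[-0.6079 2.4823 -1.8744]

Answer: 5.2262 8.5738 10.2002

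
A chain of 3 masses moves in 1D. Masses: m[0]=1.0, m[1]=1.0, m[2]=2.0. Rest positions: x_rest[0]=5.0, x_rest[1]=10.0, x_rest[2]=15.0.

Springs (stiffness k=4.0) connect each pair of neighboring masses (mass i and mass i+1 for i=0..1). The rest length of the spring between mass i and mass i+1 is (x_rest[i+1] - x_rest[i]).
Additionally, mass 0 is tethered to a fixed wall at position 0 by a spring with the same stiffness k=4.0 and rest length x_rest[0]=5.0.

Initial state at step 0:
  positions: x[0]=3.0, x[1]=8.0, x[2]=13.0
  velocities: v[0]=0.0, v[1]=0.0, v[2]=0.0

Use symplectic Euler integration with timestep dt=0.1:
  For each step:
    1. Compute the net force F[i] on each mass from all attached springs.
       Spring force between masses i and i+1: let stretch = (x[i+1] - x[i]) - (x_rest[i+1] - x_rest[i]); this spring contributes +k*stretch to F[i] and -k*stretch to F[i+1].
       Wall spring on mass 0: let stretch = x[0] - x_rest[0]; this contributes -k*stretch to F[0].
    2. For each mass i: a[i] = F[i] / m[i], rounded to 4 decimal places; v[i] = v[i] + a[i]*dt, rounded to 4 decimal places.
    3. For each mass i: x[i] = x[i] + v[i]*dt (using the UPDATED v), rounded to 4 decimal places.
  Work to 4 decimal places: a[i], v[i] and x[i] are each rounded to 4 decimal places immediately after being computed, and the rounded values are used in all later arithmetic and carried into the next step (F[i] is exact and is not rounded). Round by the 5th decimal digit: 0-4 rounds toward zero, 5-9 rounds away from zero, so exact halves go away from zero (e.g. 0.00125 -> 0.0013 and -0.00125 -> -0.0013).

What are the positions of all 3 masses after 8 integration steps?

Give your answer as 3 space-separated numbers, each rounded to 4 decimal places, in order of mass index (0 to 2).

Step 0: x=[3.0000 8.0000 13.0000] v=[0.0000 0.0000 0.0000]
Step 1: x=[3.0800 8.0000 13.0000] v=[0.8000 0.0000 0.0000]
Step 2: x=[3.2336 8.0032 13.0000] v=[1.5360 0.0320 0.0000]
Step 3: x=[3.4486 8.0155 13.0001] v=[2.1504 0.1229 0.0006]
Step 4: x=[3.7084 8.0445 13.0005] v=[2.5977 0.2900 0.0037]
Step 5: x=[3.9933 8.0983 13.0018] v=[2.8488 0.5380 0.0125]
Step 6: x=[4.2827 8.1840 13.0050] v=[2.8935 0.8574 0.0318]
Step 7: x=[4.5568 8.3065 13.0118] v=[2.7409 1.2253 0.0676]
Step 8: x=[4.7986 8.4673 13.0245] v=[2.4181 1.6075 0.1265]

Answer: 4.7986 8.4673 13.0245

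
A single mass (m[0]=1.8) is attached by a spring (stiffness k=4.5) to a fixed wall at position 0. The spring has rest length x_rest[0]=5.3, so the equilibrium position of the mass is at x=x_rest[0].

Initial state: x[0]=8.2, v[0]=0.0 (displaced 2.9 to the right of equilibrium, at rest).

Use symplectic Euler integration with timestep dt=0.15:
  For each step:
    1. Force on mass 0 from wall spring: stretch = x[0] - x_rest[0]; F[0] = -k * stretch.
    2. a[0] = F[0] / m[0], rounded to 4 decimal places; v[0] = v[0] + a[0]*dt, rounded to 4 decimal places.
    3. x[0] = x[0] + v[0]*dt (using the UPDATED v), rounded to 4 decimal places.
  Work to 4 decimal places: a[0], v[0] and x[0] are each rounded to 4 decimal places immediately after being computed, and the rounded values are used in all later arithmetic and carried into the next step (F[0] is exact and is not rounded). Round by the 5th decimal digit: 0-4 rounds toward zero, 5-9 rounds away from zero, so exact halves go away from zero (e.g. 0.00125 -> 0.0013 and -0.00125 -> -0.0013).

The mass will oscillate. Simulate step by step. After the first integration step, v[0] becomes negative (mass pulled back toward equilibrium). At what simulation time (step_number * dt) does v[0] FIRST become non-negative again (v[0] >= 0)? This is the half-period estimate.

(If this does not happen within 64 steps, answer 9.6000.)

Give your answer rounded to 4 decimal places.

Answer: 2.1000

Derivation:
Step 0: x=[8.2000] v=[0.0000]
Step 1: x=[8.0369] v=[-1.0875]
Step 2: x=[7.7198] v=[-2.1138]
Step 3: x=[7.2666] v=[-3.0212]
Step 4: x=[6.7028] v=[-3.7587]
Step 5: x=[6.0601] v=[-4.2848]
Step 6: x=[5.3746] v=[-4.5698]
Step 7: x=[4.6849] v=[-4.5978]
Step 8: x=[4.0298] v=[-4.3671]
Step 9: x=[3.4462] v=[-3.8908]
Step 10: x=[2.9669] v=[-3.1956]
Step 11: x=[2.6188] v=[-2.3207]
Step 12: x=[2.4215] v=[-1.3153]
Step 13: x=[2.3861] v=[-0.2359]
Step 14: x=[2.5146] v=[0.8568]
First v>=0 after going negative at step 14, time=2.1000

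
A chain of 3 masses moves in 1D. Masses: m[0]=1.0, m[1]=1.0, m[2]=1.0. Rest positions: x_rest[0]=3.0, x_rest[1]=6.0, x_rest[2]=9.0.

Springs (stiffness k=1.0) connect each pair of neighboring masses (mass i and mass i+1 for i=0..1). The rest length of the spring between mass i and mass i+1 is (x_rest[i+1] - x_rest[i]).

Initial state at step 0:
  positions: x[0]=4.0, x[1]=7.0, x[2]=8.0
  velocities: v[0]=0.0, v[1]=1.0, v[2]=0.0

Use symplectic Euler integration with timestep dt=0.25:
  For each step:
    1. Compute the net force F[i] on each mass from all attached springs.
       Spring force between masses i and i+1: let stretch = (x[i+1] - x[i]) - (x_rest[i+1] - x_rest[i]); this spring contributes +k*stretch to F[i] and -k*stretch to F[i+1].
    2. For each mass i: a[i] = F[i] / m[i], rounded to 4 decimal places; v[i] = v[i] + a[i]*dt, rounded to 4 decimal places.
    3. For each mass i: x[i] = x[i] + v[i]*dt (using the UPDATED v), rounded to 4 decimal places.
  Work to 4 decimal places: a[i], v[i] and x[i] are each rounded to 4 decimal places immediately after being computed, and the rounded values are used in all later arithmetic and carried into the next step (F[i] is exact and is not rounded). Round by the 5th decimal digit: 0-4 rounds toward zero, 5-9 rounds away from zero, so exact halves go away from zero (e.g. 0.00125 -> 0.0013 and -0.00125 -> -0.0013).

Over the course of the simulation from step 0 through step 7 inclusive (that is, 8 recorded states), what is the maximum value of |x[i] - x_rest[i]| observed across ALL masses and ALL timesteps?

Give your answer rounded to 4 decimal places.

Answer: 1.5450

Derivation:
Step 0: x=[4.0000 7.0000 8.0000] v=[0.0000 1.0000 0.0000]
Step 1: x=[4.0000 7.1250 8.1250] v=[0.0000 0.5000 0.5000]
Step 2: x=[4.0078 7.1172 8.3750] v=[0.0313 -0.0313 1.0000]
Step 3: x=[4.0225 6.9937 8.7339] v=[0.0587 -0.4942 1.4356]
Step 4: x=[4.0354 6.7932 9.1716] v=[0.0515 -0.8020 1.7506]
Step 5: x=[4.0331 6.5690 9.6481] v=[-0.0091 -0.8969 1.9060]
Step 6: x=[4.0018 6.3787 10.1197] v=[-0.1251 -0.7611 1.8862]
Step 7: x=[3.9316 6.2737 10.5450] v=[-0.2809 -0.4201 1.7010]
Max displacement = 1.5450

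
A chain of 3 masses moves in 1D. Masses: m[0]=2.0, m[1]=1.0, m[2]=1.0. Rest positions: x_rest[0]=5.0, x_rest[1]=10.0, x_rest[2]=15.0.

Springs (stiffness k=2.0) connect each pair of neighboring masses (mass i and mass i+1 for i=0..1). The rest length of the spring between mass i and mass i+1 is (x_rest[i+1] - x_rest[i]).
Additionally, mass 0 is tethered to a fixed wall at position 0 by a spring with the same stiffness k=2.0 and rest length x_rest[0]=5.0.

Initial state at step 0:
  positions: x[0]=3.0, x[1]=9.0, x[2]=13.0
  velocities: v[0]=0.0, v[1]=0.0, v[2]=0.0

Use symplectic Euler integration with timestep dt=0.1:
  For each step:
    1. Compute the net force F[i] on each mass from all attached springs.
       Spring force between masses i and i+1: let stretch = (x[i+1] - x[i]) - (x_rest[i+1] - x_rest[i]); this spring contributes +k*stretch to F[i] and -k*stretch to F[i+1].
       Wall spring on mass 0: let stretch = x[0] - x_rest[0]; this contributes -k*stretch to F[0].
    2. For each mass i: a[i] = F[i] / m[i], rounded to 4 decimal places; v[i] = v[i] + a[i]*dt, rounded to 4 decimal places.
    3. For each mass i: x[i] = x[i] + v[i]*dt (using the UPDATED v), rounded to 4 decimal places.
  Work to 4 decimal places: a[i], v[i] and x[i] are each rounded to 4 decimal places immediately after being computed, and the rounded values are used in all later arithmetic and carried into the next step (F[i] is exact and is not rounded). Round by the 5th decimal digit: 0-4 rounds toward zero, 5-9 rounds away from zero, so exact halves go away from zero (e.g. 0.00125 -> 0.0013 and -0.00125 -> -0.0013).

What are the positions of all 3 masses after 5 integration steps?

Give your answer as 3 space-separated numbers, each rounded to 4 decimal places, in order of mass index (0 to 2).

Step 0: x=[3.0000 9.0000 13.0000] v=[0.0000 0.0000 0.0000]
Step 1: x=[3.0300 8.9600 13.0200] v=[0.3000 -0.4000 0.2000]
Step 2: x=[3.0890 8.8826 13.0588] v=[0.5900 -0.7740 0.3880]
Step 3: x=[3.1751 8.7729 13.1141] v=[0.8605 -1.0975 0.5528]
Step 4: x=[3.2854 8.6380 13.1826] v=[1.1028 -1.3488 0.6846]
Step 5: x=[3.4164 8.4870 13.2602] v=[1.3095 -1.5104 0.7757]

Answer: 3.4164 8.4870 13.2602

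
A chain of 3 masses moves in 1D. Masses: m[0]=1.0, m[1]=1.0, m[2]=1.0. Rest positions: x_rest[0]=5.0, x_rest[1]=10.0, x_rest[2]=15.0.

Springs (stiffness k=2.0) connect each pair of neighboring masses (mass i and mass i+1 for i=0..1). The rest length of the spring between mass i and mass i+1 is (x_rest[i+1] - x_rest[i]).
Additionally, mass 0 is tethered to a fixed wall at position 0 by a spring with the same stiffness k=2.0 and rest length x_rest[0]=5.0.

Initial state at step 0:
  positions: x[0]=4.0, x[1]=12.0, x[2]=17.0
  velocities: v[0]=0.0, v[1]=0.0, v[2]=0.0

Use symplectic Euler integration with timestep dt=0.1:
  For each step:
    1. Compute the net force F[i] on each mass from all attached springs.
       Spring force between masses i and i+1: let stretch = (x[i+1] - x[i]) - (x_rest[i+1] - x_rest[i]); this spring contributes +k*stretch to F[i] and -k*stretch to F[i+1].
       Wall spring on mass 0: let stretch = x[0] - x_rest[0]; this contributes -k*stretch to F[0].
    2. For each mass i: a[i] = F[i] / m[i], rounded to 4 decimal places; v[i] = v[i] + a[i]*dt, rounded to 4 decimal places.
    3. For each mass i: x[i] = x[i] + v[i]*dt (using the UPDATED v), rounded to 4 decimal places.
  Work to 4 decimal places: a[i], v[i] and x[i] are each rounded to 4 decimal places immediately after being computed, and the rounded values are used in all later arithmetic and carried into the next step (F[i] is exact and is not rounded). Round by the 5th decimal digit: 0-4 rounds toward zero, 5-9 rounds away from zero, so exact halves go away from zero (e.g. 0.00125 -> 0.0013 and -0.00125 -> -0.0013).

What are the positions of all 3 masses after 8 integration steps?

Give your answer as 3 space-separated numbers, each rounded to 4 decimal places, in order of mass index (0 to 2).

Answer: 6.0668 10.5630 16.7924

Derivation:
Step 0: x=[4.0000 12.0000 17.0000] v=[0.0000 0.0000 0.0000]
Step 1: x=[4.0800 11.9400 17.0000] v=[0.8000 -0.6000 0.0000]
Step 2: x=[4.2356 11.8240 16.9988] v=[1.5560 -1.1600 -0.0120]
Step 3: x=[4.4583 11.6597 16.9941] v=[2.2266 -1.6427 -0.0470]
Step 4: x=[4.7358 11.4581 16.9827] v=[2.7752 -2.0161 -0.1139]
Step 5: x=[5.0531 11.2325 16.9608] v=[3.1725 -2.2556 -0.2188]
Step 6: x=[5.3929 10.9979 16.9244] v=[3.3978 -2.3458 -0.3645]
Step 7: x=[5.7369 10.7698 16.8694] v=[3.4402 -2.2815 -0.5498]
Step 8: x=[6.0668 10.5630 16.7924] v=[3.2994 -2.0682 -0.7697]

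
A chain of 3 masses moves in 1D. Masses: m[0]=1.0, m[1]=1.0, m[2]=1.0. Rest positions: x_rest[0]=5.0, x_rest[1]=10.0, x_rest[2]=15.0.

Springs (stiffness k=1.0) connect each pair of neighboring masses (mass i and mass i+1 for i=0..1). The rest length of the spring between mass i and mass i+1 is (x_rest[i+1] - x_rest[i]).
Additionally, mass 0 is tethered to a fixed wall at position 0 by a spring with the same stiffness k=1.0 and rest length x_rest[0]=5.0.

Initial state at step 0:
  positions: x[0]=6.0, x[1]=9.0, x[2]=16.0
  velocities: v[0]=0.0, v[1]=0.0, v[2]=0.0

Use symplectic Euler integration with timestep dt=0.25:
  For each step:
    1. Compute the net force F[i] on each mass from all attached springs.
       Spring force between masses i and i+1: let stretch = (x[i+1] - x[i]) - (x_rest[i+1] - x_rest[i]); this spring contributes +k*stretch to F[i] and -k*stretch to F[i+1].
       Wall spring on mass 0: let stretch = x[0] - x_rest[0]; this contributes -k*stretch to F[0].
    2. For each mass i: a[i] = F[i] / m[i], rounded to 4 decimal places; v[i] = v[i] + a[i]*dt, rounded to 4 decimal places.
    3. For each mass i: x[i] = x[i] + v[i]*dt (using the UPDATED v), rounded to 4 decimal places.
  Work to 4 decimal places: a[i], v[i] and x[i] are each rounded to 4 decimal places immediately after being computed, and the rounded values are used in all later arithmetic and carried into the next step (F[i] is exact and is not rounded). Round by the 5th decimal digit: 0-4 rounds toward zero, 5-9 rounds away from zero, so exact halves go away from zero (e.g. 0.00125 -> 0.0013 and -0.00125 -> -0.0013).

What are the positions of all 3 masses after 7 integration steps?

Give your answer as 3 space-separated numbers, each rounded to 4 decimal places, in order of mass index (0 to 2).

Step 0: x=[6.0000 9.0000 16.0000] v=[0.0000 0.0000 0.0000]
Step 1: x=[5.8125 9.2500 15.8750] v=[-0.7500 1.0000 -0.5000]
Step 2: x=[5.4766 9.6992 15.6484] v=[-1.3438 1.7969 -0.9063]
Step 3: x=[5.0623 10.2564 15.3625] v=[-1.6573 2.2286 -1.1436]
Step 4: x=[4.6562 10.8081 15.0700] v=[-1.6244 2.2066 -1.1701]
Step 5: x=[4.3436 11.2416 14.8236] v=[-1.2505 1.7341 -0.9856]
Step 6: x=[4.1906 11.4679 14.6658] v=[-0.6119 0.9051 -0.6311]
Step 7: x=[4.2306 11.4392 14.6207] v=[0.1598 -0.1148 -0.1806]

Answer: 4.2306 11.4392 14.6207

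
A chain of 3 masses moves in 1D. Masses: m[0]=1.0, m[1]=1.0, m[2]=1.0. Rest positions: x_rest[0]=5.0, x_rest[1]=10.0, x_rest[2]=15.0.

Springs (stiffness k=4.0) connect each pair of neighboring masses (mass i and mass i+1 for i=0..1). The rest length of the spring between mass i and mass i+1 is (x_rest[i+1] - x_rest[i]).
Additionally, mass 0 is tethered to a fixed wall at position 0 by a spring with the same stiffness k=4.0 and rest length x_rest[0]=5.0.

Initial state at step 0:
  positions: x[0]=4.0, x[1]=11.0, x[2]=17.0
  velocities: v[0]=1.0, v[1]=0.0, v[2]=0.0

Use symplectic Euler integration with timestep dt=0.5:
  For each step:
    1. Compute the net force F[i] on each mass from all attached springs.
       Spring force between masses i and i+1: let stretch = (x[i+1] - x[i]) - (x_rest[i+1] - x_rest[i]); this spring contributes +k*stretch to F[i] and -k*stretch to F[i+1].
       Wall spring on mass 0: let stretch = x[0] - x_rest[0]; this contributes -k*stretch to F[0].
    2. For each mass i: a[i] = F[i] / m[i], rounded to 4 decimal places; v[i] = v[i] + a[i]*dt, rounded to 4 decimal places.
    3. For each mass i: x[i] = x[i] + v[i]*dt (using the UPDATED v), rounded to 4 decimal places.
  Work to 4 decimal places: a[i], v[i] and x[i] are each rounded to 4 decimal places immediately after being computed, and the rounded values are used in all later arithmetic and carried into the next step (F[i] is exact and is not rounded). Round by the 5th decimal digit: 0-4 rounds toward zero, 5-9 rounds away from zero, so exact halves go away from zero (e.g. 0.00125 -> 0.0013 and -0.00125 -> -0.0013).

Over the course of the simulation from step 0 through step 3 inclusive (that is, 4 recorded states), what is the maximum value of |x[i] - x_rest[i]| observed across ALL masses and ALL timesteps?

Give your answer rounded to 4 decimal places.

Step 0: x=[4.0000 11.0000 17.0000] v=[1.0000 0.0000 0.0000]
Step 1: x=[7.5000 10.0000 16.0000] v=[7.0000 -2.0000 -2.0000]
Step 2: x=[6.0000 12.5000 14.0000] v=[-3.0000 5.0000 -4.0000]
Step 3: x=[5.0000 10.0000 15.5000] v=[-2.0000 -5.0000 3.0000]
Max displacement = 2.5000

Answer: 2.5000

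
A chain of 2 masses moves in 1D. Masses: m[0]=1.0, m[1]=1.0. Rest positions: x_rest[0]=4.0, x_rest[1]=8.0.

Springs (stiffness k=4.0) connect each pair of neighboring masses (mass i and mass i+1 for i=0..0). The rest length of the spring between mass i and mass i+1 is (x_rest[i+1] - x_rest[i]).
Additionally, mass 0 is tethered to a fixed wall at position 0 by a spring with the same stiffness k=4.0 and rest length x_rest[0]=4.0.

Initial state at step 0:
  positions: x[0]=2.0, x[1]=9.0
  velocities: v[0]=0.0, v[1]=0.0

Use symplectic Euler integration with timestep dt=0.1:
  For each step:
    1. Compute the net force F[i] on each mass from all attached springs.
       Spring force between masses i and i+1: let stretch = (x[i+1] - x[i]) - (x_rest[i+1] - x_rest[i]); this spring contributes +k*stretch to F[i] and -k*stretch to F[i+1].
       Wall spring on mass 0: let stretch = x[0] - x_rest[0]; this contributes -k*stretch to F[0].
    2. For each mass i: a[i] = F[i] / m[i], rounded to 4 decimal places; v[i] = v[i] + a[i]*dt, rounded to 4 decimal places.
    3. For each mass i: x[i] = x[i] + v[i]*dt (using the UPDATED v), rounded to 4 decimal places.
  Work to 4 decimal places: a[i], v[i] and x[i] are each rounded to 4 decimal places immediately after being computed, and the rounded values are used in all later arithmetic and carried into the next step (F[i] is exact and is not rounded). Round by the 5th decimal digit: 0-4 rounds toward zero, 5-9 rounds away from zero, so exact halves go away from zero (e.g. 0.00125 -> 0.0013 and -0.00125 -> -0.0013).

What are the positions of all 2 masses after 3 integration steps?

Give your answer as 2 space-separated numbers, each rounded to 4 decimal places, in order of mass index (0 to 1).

Step 0: x=[2.0000 9.0000] v=[0.0000 0.0000]
Step 1: x=[2.2000 8.8800] v=[2.0000 -1.2000]
Step 2: x=[2.5792 8.6528] v=[3.7920 -2.2720]
Step 3: x=[3.0982 8.3427] v=[5.1898 -3.1014]

Answer: 3.0982 8.3427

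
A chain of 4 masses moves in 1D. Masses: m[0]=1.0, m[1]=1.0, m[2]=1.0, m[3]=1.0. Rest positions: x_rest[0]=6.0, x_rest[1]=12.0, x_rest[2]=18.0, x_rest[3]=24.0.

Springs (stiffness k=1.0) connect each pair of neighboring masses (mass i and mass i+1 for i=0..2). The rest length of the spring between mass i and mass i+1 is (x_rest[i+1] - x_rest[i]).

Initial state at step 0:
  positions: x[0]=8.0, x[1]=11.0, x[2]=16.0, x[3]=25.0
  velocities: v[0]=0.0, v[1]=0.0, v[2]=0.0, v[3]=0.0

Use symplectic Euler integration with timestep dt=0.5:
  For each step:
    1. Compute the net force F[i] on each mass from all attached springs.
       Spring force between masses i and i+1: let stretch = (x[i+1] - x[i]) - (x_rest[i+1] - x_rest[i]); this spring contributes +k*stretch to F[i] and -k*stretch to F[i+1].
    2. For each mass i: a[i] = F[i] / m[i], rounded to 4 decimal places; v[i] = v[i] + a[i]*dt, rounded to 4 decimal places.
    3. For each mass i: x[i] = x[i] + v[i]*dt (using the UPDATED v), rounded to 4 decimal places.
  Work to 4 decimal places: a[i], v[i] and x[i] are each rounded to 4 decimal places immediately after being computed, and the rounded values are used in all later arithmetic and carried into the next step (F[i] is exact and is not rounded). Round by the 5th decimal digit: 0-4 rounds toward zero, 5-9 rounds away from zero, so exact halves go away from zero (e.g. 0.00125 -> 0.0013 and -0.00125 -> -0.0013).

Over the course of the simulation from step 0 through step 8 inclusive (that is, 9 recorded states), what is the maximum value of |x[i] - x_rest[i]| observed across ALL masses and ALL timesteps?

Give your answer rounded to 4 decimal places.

Step 0: x=[8.0000 11.0000 16.0000 25.0000] v=[0.0000 0.0000 0.0000 0.0000]
Step 1: x=[7.2500 11.5000 17.0000 24.2500] v=[-1.5000 1.0000 2.0000 -1.5000]
Step 2: x=[6.0625 12.3125 18.4375 23.1875] v=[-2.3750 1.6250 2.8750 -2.1250]
Step 3: x=[4.9375 13.0938 19.5313 22.4375] v=[-2.2500 1.5625 2.1875 -1.5000]
Step 4: x=[4.3516 13.4454 19.7423 22.4610] v=[-1.1719 0.7031 0.4219 0.0469]
Step 5: x=[4.5391 13.0977 19.0587 23.3048] v=[0.3750 -0.6954 -1.3672 1.6876]
Step 6: x=[5.3663 12.1006 17.9464 24.5871] v=[1.6543 -1.9942 -2.2247 2.5646]
Step 7: x=[6.3771 10.8814 17.0328 25.7093] v=[2.0215 -2.4385 -1.8273 2.2443]
Step 8: x=[7.0140 10.0739 16.7504 26.1624] v=[1.2737 -1.6150 -0.5648 0.9061]
Max displacement = 2.1624

Answer: 2.1624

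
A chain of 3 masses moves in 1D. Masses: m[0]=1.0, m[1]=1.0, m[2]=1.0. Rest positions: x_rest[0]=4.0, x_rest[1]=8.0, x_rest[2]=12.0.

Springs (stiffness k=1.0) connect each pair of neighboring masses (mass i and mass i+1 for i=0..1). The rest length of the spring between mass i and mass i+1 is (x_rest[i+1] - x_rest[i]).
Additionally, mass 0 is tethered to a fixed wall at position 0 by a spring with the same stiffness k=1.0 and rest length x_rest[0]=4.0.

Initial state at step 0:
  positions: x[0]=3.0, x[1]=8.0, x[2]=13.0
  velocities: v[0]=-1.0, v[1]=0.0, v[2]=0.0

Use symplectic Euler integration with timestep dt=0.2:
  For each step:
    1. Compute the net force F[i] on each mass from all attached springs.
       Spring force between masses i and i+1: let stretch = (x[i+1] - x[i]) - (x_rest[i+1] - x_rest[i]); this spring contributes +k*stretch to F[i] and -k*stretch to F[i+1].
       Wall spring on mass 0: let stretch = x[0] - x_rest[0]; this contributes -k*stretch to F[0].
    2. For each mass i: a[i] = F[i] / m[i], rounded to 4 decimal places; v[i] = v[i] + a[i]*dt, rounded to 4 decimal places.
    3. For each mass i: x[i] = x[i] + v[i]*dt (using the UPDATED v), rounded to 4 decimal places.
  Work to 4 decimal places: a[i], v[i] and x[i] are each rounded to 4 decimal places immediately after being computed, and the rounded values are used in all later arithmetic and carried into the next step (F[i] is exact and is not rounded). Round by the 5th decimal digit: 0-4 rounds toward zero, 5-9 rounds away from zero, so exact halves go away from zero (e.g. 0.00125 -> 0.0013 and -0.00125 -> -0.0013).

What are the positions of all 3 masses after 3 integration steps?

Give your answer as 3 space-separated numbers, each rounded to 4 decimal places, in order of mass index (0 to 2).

Answer: 2.9110 7.9770 12.7677

Derivation:
Step 0: x=[3.0000 8.0000 13.0000] v=[-1.0000 0.0000 0.0000]
Step 1: x=[2.8800 8.0000 12.9600] v=[-0.6000 0.0000 -0.2000]
Step 2: x=[2.8496 7.9936 12.8816] v=[-0.1520 -0.0320 -0.3920]
Step 3: x=[2.9110 7.9770 12.7677] v=[0.3069 -0.0832 -0.5696]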